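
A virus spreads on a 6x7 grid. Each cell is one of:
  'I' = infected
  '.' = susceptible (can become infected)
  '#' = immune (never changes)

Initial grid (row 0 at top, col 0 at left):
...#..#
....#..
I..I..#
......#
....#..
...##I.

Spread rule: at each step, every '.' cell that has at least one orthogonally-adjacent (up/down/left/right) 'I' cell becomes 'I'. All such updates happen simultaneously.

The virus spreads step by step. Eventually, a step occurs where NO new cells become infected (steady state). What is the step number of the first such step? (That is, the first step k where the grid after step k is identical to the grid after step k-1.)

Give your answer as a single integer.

Step 0 (initial): 3 infected
Step 1: +9 new -> 12 infected
Step 2: +11 new -> 23 infected
Step 3: +6 new -> 29 infected
Step 4: +4 new -> 33 infected
Step 5: +1 new -> 34 infected
Step 6: +0 new -> 34 infected

Answer: 6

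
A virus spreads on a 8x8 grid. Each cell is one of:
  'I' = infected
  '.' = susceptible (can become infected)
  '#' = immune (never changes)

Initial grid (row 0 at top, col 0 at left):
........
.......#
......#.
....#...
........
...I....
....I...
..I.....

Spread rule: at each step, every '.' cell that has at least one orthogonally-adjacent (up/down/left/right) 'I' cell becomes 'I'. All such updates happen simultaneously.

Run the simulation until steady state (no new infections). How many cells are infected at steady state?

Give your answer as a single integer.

Step 0 (initial): 3 infected
Step 1: +9 new -> 12 infected
Step 2: +9 new -> 21 infected
Step 3: +9 new -> 30 infected
Step 4: +9 new -> 39 infected
Step 5: +8 new -> 47 infected
Step 6: +6 new -> 53 infected
Step 7: +5 new -> 58 infected
Step 8: +2 new -> 60 infected
Step 9: +1 new -> 61 infected
Step 10: +0 new -> 61 infected

Answer: 61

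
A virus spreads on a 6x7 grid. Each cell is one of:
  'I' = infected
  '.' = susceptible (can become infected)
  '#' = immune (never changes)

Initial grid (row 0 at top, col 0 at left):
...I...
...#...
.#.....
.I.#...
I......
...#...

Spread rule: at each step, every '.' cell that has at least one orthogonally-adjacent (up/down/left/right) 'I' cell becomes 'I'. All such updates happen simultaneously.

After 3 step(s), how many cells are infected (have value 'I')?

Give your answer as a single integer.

Step 0 (initial): 3 infected
Step 1: +6 new -> 9 infected
Step 2: +8 new -> 17 infected
Step 3: +9 new -> 26 infected

Answer: 26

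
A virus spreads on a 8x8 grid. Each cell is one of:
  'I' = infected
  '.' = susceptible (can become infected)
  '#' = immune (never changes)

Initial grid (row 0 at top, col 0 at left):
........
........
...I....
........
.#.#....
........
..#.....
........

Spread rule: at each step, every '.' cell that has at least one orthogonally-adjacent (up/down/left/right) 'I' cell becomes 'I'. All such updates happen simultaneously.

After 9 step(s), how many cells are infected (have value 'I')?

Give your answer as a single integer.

Answer: 61

Derivation:
Step 0 (initial): 1 infected
Step 1: +4 new -> 5 infected
Step 2: +7 new -> 12 infected
Step 3: +10 new -> 22 infected
Step 4: +10 new -> 32 infected
Step 5: +10 new -> 42 infected
Step 6: +8 new -> 50 infected
Step 7: +6 new -> 56 infected
Step 8: +4 new -> 60 infected
Step 9: +1 new -> 61 infected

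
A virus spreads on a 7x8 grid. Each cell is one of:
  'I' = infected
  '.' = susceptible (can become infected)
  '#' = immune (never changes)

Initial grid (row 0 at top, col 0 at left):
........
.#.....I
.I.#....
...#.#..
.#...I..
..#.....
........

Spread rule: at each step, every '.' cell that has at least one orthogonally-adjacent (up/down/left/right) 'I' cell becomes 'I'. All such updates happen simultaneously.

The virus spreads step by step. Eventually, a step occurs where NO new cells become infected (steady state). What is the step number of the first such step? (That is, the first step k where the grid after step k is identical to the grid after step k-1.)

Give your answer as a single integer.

Answer: 7

Derivation:
Step 0 (initial): 3 infected
Step 1: +9 new -> 12 infected
Step 2: +15 new -> 27 infected
Step 3: +13 new -> 40 infected
Step 4: +6 new -> 46 infected
Step 5: +3 new -> 49 infected
Step 6: +1 new -> 50 infected
Step 7: +0 new -> 50 infected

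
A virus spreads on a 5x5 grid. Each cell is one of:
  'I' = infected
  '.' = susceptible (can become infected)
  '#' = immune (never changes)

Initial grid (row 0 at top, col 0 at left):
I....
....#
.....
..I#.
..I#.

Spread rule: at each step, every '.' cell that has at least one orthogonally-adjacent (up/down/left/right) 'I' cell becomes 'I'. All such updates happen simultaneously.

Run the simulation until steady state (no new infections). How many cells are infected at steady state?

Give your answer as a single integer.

Step 0 (initial): 3 infected
Step 1: +5 new -> 8 infected
Step 2: +8 new -> 16 infected
Step 3: +3 new -> 19 infected
Step 4: +2 new -> 21 infected
Step 5: +1 new -> 22 infected
Step 6: +0 new -> 22 infected

Answer: 22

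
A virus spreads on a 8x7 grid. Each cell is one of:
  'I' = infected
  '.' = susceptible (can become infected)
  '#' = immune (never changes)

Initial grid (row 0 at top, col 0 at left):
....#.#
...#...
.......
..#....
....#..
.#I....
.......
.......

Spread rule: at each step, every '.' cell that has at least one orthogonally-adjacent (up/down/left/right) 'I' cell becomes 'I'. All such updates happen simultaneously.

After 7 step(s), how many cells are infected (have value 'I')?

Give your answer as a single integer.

Step 0 (initial): 1 infected
Step 1: +3 new -> 4 infected
Step 2: +6 new -> 10 infected
Step 3: +8 new -> 18 infected
Step 4: +10 new -> 28 infected
Step 5: +8 new -> 36 infected
Step 6: +7 new -> 43 infected
Step 7: +4 new -> 47 infected

Answer: 47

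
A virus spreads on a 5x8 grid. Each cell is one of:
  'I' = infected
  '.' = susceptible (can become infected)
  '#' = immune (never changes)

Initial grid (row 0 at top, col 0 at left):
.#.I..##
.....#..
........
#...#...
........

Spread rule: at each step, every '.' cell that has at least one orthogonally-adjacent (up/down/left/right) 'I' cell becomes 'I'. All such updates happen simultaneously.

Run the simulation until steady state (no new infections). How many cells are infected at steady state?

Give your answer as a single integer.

Step 0 (initial): 1 infected
Step 1: +3 new -> 4 infected
Step 2: +4 new -> 8 infected
Step 3: +4 new -> 12 infected
Step 4: +5 new -> 17 infected
Step 5: +7 new -> 24 infected
Step 6: +5 new -> 29 infected
Step 7: +4 new -> 33 infected
Step 8: +1 new -> 34 infected
Step 9: +0 new -> 34 infected

Answer: 34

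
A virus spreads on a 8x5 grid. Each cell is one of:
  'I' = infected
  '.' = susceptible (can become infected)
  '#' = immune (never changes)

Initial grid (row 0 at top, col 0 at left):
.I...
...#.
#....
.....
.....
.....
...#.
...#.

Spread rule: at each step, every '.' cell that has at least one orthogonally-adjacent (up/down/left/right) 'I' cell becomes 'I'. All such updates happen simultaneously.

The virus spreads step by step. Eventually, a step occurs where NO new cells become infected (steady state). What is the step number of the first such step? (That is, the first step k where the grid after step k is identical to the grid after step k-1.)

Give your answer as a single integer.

Step 0 (initial): 1 infected
Step 1: +3 new -> 4 infected
Step 2: +4 new -> 8 infected
Step 3: +3 new -> 11 infected
Step 4: +5 new -> 16 infected
Step 5: +5 new -> 21 infected
Step 6: +5 new -> 26 infected
Step 7: +5 new -> 31 infected
Step 8: +3 new -> 34 infected
Step 9: +1 new -> 35 infected
Step 10: +1 new -> 36 infected
Step 11: +0 new -> 36 infected

Answer: 11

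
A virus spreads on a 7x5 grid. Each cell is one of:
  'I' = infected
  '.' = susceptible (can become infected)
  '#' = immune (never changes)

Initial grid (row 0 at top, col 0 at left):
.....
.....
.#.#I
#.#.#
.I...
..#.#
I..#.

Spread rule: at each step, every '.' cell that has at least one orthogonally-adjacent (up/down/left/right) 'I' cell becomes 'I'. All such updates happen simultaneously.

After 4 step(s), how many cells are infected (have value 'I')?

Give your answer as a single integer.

Step 0 (initial): 3 infected
Step 1: +7 new -> 10 infected
Step 2: +4 new -> 14 infected
Step 3: +5 new -> 19 infected
Step 4: +3 new -> 22 infected

Answer: 22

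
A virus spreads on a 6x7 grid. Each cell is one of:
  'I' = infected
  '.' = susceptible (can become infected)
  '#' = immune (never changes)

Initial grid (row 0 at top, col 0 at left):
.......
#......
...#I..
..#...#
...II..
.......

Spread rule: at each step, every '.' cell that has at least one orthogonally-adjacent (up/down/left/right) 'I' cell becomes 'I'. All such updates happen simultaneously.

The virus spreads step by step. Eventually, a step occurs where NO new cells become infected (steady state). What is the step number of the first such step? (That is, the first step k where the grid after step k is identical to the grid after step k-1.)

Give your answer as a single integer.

Answer: 7

Derivation:
Step 0 (initial): 3 infected
Step 1: +8 new -> 11 infected
Step 2: +9 new -> 20 infected
Step 3: +8 new -> 28 infected
Step 4: +7 new -> 35 infected
Step 5: +2 new -> 37 infected
Step 6: +1 new -> 38 infected
Step 7: +0 new -> 38 infected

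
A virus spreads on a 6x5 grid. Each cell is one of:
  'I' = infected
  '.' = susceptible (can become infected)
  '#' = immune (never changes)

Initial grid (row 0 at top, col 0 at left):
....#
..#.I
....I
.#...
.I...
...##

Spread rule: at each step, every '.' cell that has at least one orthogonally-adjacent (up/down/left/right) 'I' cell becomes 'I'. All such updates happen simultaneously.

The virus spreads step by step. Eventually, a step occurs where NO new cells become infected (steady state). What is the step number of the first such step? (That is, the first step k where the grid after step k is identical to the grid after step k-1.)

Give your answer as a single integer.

Answer: 6

Derivation:
Step 0 (initial): 3 infected
Step 1: +6 new -> 9 infected
Step 2: +9 new -> 18 infected
Step 3: +3 new -> 21 infected
Step 4: +3 new -> 24 infected
Step 5: +1 new -> 25 infected
Step 6: +0 new -> 25 infected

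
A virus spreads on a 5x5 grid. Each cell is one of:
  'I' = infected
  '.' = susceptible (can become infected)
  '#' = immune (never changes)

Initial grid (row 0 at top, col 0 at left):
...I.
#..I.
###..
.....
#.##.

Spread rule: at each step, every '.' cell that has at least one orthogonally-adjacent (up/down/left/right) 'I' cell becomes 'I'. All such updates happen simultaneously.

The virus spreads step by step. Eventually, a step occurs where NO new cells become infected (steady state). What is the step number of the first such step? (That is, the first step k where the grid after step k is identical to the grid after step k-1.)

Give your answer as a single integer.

Step 0 (initial): 2 infected
Step 1: +5 new -> 7 infected
Step 2: +4 new -> 11 infected
Step 3: +3 new -> 14 infected
Step 4: +2 new -> 16 infected
Step 5: +2 new -> 18 infected
Step 6: +0 new -> 18 infected

Answer: 6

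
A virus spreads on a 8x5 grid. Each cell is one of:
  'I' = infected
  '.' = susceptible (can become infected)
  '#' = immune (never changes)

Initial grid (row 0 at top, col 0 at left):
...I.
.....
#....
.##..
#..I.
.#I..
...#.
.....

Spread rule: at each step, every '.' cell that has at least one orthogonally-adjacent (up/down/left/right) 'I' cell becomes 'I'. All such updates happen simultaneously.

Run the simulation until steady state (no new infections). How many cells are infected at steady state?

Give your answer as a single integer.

Answer: 33

Derivation:
Step 0 (initial): 3 infected
Step 1: +8 new -> 11 infected
Step 2: +9 new -> 20 infected
Step 3: +8 new -> 28 infected
Step 4: +5 new -> 33 infected
Step 5: +0 new -> 33 infected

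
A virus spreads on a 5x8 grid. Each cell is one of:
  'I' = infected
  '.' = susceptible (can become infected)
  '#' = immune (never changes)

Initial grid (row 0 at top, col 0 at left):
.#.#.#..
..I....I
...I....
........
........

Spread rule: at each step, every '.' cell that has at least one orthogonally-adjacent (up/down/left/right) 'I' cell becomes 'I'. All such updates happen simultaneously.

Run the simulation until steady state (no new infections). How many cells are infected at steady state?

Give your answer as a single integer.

Step 0 (initial): 3 infected
Step 1: +9 new -> 12 infected
Step 2: +11 new -> 23 infected
Step 3: +9 new -> 32 infected
Step 4: +4 new -> 36 infected
Step 5: +1 new -> 37 infected
Step 6: +0 new -> 37 infected

Answer: 37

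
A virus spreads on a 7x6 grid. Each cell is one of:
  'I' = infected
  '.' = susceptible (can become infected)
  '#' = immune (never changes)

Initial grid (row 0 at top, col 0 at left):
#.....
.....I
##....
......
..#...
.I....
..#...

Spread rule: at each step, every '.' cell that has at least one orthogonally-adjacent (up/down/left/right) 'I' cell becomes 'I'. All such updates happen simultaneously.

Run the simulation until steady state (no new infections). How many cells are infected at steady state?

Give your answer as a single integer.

Step 0 (initial): 2 infected
Step 1: +7 new -> 9 infected
Step 2: +8 new -> 17 infected
Step 3: +10 new -> 27 infected
Step 4: +7 new -> 34 infected
Step 5: +3 new -> 37 infected
Step 6: +0 new -> 37 infected

Answer: 37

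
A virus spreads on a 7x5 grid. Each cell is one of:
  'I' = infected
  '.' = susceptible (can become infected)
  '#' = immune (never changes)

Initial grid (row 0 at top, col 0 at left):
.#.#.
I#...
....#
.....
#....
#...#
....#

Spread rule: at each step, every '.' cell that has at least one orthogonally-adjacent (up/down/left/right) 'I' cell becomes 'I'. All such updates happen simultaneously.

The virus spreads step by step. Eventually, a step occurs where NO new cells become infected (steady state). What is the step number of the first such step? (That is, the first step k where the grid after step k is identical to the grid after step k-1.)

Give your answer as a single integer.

Answer: 9

Derivation:
Step 0 (initial): 1 infected
Step 1: +2 new -> 3 infected
Step 2: +2 new -> 5 infected
Step 3: +2 new -> 7 infected
Step 4: +4 new -> 11 infected
Step 5: +5 new -> 16 infected
Step 6: +5 new -> 21 infected
Step 7: +5 new -> 26 infected
Step 8: +1 new -> 27 infected
Step 9: +0 new -> 27 infected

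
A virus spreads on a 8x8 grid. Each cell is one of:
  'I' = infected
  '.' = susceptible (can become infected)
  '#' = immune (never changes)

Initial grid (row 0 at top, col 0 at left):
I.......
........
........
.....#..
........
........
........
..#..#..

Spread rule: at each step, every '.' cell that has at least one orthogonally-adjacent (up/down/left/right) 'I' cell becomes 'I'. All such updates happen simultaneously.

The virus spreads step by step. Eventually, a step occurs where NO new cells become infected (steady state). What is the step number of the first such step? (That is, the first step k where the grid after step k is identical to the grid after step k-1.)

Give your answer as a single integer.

Answer: 15

Derivation:
Step 0 (initial): 1 infected
Step 1: +2 new -> 3 infected
Step 2: +3 new -> 6 infected
Step 3: +4 new -> 10 infected
Step 4: +5 new -> 15 infected
Step 5: +6 new -> 21 infected
Step 6: +7 new -> 28 infected
Step 7: +8 new -> 36 infected
Step 8: +6 new -> 42 infected
Step 9: +5 new -> 47 infected
Step 10: +5 new -> 52 infected
Step 11: +4 new -> 56 infected
Step 12: +2 new -> 58 infected
Step 13: +2 new -> 60 infected
Step 14: +1 new -> 61 infected
Step 15: +0 new -> 61 infected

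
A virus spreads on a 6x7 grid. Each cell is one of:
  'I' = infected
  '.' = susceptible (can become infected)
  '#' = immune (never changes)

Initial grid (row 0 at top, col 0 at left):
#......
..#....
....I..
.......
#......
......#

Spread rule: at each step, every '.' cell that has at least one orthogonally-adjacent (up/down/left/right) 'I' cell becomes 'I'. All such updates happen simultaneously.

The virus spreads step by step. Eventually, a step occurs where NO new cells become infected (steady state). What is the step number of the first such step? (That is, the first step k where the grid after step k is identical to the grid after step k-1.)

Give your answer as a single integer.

Answer: 8

Derivation:
Step 0 (initial): 1 infected
Step 1: +4 new -> 5 infected
Step 2: +8 new -> 13 infected
Step 3: +9 new -> 22 infected
Step 4: +9 new -> 31 infected
Step 5: +5 new -> 36 infected
Step 6: +1 new -> 37 infected
Step 7: +1 new -> 38 infected
Step 8: +0 new -> 38 infected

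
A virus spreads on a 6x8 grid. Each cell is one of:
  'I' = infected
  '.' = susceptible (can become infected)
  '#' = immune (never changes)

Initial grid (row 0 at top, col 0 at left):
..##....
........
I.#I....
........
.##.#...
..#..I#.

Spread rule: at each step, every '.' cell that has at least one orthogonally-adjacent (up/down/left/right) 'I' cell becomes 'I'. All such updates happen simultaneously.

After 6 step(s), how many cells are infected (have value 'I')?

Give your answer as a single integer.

Answer: 40

Derivation:
Step 0 (initial): 3 infected
Step 1: +8 new -> 11 infected
Step 2: +13 new -> 24 infected
Step 3: +7 new -> 31 infected
Step 4: +6 new -> 37 infected
Step 5: +2 new -> 39 infected
Step 6: +1 new -> 40 infected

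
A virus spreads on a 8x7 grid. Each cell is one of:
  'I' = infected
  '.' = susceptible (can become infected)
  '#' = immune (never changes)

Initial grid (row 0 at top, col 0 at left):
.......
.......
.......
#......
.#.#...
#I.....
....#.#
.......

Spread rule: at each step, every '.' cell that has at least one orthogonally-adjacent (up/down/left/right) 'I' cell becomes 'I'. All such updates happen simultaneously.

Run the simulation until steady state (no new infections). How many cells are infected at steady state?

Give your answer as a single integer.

Step 0 (initial): 1 infected
Step 1: +2 new -> 3 infected
Step 2: +5 new -> 8 infected
Step 3: +5 new -> 13 infected
Step 4: +6 new -> 19 infected
Step 5: +8 new -> 27 infected
Step 6: +8 new -> 35 infected
Step 7: +7 new -> 42 infected
Step 8: +4 new -> 46 infected
Step 9: +2 new -> 48 infected
Step 10: +1 new -> 49 infected
Step 11: +0 new -> 49 infected

Answer: 49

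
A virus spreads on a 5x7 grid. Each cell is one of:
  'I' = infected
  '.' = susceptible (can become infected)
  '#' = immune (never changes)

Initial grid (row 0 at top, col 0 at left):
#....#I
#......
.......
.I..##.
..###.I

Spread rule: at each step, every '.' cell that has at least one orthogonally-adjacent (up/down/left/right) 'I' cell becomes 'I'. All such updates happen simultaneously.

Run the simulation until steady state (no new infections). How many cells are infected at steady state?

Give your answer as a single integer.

Answer: 27

Derivation:
Step 0 (initial): 3 infected
Step 1: +7 new -> 10 infected
Step 2: +7 new -> 17 infected
Step 3: +5 new -> 22 infected
Step 4: +4 new -> 26 infected
Step 5: +1 new -> 27 infected
Step 6: +0 new -> 27 infected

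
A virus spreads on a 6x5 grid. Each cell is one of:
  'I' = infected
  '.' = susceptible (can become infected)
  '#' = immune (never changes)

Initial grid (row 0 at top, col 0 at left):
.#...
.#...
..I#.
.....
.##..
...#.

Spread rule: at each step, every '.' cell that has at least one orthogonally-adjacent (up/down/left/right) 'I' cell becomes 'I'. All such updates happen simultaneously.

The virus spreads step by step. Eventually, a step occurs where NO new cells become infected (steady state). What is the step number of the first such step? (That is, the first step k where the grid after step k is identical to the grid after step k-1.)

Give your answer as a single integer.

Answer: 8

Derivation:
Step 0 (initial): 1 infected
Step 1: +3 new -> 4 infected
Step 2: +5 new -> 9 infected
Step 3: +6 new -> 15 infected
Step 4: +5 new -> 20 infected
Step 5: +2 new -> 22 infected
Step 6: +1 new -> 23 infected
Step 7: +1 new -> 24 infected
Step 8: +0 new -> 24 infected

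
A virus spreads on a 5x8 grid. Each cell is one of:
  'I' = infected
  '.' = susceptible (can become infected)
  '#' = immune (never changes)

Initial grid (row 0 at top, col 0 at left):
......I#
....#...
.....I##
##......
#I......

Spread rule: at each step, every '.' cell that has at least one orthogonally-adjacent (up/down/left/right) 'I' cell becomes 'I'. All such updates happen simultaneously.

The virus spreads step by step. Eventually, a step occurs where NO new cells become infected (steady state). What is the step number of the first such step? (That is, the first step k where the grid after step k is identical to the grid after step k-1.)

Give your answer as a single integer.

Answer: 7

Derivation:
Step 0 (initial): 3 infected
Step 1: +6 new -> 9 infected
Step 2: +8 new -> 17 infected
Step 3: +7 new -> 24 infected
Step 4: +4 new -> 28 infected
Step 5: +3 new -> 31 infected
Step 6: +2 new -> 33 infected
Step 7: +0 new -> 33 infected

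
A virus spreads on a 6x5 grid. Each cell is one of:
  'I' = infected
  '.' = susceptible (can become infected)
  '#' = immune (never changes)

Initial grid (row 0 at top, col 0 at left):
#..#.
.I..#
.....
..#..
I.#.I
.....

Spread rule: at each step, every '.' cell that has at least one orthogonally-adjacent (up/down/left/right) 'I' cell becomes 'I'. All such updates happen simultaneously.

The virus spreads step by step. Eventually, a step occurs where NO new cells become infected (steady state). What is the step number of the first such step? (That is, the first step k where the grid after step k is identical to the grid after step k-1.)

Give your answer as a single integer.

Answer: 4

Derivation:
Step 0 (initial): 3 infected
Step 1: +10 new -> 13 infected
Step 2: +9 new -> 22 infected
Step 3: +2 new -> 24 infected
Step 4: +0 new -> 24 infected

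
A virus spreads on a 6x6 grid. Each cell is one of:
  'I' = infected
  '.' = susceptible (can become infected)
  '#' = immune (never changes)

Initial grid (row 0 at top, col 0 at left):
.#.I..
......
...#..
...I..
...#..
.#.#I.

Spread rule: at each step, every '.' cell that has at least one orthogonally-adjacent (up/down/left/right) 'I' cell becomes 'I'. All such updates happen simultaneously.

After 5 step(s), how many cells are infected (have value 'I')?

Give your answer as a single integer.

Answer: 31

Derivation:
Step 0 (initial): 3 infected
Step 1: +7 new -> 10 infected
Step 2: +9 new -> 19 infected
Step 3: +7 new -> 26 infected
Step 4: +3 new -> 29 infected
Step 5: +2 new -> 31 infected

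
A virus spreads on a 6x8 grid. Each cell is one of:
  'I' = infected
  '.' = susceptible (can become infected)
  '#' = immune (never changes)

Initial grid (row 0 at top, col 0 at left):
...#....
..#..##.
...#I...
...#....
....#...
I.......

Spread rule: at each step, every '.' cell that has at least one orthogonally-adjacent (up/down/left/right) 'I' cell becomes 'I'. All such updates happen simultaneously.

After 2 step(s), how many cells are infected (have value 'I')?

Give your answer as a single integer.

Step 0 (initial): 2 infected
Step 1: +5 new -> 7 infected
Step 2: +7 new -> 14 infected

Answer: 14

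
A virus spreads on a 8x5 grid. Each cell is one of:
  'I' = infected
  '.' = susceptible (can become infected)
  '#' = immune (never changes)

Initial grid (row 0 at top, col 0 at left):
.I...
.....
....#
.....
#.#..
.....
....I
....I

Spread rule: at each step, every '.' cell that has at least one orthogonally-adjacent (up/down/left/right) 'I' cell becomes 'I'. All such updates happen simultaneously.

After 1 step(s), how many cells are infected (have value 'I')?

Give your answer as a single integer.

Step 0 (initial): 3 infected
Step 1: +6 new -> 9 infected

Answer: 9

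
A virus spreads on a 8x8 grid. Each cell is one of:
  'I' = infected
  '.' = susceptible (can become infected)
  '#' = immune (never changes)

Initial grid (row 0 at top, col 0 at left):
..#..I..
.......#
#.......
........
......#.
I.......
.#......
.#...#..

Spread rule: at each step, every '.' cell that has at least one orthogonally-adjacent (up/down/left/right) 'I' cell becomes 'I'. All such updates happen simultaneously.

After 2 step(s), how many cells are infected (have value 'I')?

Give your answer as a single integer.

Answer: 17

Derivation:
Step 0 (initial): 2 infected
Step 1: +6 new -> 8 infected
Step 2: +9 new -> 17 infected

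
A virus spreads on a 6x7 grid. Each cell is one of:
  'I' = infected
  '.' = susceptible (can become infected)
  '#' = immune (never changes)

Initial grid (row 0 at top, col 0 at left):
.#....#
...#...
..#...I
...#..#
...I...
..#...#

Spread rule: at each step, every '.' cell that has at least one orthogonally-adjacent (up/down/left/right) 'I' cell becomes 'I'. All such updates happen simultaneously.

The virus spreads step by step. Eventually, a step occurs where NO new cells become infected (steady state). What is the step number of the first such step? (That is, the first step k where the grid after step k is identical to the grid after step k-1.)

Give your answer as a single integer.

Step 0 (initial): 2 infected
Step 1: +5 new -> 7 infected
Step 2: +8 new -> 15 infected
Step 3: +8 new -> 23 infected
Step 4: +4 new -> 27 infected
Step 5: +3 new -> 30 infected
Step 6: +3 new -> 33 infected
Step 7: +1 new -> 34 infected
Step 8: +0 new -> 34 infected

Answer: 8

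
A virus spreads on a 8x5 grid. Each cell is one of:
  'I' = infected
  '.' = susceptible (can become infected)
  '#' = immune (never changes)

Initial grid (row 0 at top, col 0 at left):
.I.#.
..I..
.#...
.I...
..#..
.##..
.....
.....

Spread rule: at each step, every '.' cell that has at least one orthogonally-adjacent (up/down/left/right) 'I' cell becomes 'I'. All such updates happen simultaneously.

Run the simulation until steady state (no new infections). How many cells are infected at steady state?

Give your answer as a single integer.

Answer: 35

Derivation:
Step 0 (initial): 3 infected
Step 1: +8 new -> 11 infected
Step 2: +6 new -> 17 infected
Step 3: +5 new -> 22 infected
Step 4: +3 new -> 25 infected
Step 5: +4 new -> 29 infected
Step 6: +4 new -> 33 infected
Step 7: +2 new -> 35 infected
Step 8: +0 new -> 35 infected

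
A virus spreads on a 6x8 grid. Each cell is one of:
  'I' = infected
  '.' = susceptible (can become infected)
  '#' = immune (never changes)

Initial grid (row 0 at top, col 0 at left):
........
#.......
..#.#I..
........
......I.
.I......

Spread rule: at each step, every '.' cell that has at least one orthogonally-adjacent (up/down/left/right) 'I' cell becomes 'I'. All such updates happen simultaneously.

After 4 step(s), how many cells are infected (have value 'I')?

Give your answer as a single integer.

Answer: 42

Derivation:
Step 0 (initial): 3 infected
Step 1: +10 new -> 13 infected
Step 2: +13 new -> 26 infected
Step 3: +10 new -> 36 infected
Step 4: +6 new -> 42 infected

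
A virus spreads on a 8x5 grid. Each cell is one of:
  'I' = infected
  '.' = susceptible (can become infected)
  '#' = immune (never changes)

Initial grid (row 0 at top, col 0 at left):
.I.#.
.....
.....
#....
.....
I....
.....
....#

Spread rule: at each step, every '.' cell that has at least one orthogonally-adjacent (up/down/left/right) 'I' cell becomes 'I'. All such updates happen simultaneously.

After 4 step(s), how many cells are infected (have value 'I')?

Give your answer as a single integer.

Answer: 30

Derivation:
Step 0 (initial): 2 infected
Step 1: +6 new -> 8 infected
Step 2: +7 new -> 15 infected
Step 3: +8 new -> 23 infected
Step 4: +7 new -> 30 infected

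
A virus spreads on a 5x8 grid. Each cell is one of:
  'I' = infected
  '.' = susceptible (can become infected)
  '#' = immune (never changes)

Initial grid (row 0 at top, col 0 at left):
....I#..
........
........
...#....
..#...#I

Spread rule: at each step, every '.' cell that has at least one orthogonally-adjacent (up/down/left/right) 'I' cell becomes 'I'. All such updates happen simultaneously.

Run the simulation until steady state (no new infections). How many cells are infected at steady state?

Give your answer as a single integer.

Answer: 36

Derivation:
Step 0 (initial): 2 infected
Step 1: +3 new -> 5 infected
Step 2: +6 new -> 11 infected
Step 3: +9 new -> 20 infected
Step 4: +7 new -> 27 infected
Step 5: +4 new -> 31 infected
Step 6: +2 new -> 33 infected
Step 7: +2 new -> 35 infected
Step 8: +1 new -> 36 infected
Step 9: +0 new -> 36 infected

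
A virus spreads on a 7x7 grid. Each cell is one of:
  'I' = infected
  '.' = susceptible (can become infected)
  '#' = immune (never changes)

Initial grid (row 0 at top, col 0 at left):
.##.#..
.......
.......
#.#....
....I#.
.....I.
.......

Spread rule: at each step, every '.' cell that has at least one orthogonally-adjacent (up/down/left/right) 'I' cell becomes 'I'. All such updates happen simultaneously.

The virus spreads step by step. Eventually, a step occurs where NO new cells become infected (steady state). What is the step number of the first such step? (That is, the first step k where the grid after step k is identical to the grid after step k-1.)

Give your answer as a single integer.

Answer: 9

Derivation:
Step 0 (initial): 2 infected
Step 1: +5 new -> 7 infected
Step 2: +8 new -> 15 infected
Step 3: +7 new -> 22 infected
Step 4: +8 new -> 30 infected
Step 5: +7 new -> 37 infected
Step 6: +4 new -> 41 infected
Step 7: +1 new -> 42 infected
Step 8: +1 new -> 43 infected
Step 9: +0 new -> 43 infected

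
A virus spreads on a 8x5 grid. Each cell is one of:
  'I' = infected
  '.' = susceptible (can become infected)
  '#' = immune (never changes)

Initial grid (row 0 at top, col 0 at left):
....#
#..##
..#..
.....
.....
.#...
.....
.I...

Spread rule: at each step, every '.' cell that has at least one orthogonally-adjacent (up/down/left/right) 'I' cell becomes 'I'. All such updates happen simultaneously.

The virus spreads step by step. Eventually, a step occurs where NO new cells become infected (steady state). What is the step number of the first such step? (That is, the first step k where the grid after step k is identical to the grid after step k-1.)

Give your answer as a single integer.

Answer: 12

Derivation:
Step 0 (initial): 1 infected
Step 1: +3 new -> 4 infected
Step 2: +3 new -> 7 infected
Step 3: +4 new -> 11 infected
Step 4: +4 new -> 15 infected
Step 5: +5 new -> 20 infected
Step 6: +4 new -> 24 infected
Step 7: +3 new -> 27 infected
Step 8: +2 new -> 29 infected
Step 9: +2 new -> 31 infected
Step 10: +2 new -> 33 infected
Step 11: +1 new -> 34 infected
Step 12: +0 new -> 34 infected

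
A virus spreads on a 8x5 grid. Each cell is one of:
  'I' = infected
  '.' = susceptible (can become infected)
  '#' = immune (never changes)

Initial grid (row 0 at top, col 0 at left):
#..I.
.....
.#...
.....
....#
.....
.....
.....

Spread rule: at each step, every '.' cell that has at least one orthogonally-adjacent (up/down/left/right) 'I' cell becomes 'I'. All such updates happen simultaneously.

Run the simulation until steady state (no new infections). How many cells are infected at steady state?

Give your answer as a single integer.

Step 0 (initial): 1 infected
Step 1: +3 new -> 4 infected
Step 2: +4 new -> 8 infected
Step 3: +4 new -> 12 infected
Step 4: +4 new -> 16 infected
Step 5: +4 new -> 20 infected
Step 6: +5 new -> 25 infected
Step 7: +5 new -> 30 infected
Step 8: +4 new -> 34 infected
Step 9: +2 new -> 36 infected
Step 10: +1 new -> 37 infected
Step 11: +0 new -> 37 infected

Answer: 37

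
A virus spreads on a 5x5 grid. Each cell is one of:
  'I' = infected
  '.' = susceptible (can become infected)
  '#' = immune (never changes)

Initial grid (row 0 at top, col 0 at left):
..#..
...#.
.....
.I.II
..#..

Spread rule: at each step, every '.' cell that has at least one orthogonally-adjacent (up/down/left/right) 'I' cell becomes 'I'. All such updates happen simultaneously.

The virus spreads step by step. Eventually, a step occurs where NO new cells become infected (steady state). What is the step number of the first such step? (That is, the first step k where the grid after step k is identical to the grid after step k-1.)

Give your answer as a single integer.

Step 0 (initial): 3 infected
Step 1: +8 new -> 11 infected
Step 2: +5 new -> 16 infected
Step 3: +4 new -> 20 infected
Step 4: +2 new -> 22 infected
Step 5: +0 new -> 22 infected

Answer: 5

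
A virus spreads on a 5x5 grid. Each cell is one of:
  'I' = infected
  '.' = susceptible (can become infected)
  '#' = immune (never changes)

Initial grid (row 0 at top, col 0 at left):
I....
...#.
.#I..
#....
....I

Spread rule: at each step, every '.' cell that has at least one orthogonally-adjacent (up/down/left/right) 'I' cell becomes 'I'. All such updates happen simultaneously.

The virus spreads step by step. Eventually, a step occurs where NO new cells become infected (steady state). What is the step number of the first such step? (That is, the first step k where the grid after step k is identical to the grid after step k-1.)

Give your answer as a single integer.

Step 0 (initial): 3 infected
Step 1: +7 new -> 10 infected
Step 2: +7 new -> 17 infected
Step 3: +3 new -> 20 infected
Step 4: +2 new -> 22 infected
Step 5: +0 new -> 22 infected

Answer: 5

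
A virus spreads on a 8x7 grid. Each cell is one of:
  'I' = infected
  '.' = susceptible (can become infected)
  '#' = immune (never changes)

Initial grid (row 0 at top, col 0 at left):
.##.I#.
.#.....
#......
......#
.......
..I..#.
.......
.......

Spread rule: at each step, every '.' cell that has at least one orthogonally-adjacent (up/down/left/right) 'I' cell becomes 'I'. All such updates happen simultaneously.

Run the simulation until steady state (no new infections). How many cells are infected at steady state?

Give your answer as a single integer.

Answer: 47

Derivation:
Step 0 (initial): 2 infected
Step 1: +6 new -> 8 infected
Step 2: +11 new -> 19 infected
Step 3: +14 new -> 33 infected
Step 4: +9 new -> 42 infected
Step 5: +3 new -> 45 infected
Step 6: +2 new -> 47 infected
Step 7: +0 new -> 47 infected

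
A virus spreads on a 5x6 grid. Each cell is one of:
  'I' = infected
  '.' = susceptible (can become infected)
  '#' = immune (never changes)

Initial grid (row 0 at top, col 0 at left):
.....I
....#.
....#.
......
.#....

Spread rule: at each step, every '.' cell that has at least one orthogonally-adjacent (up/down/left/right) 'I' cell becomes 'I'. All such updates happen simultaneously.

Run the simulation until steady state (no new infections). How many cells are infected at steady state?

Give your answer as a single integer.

Answer: 27

Derivation:
Step 0 (initial): 1 infected
Step 1: +2 new -> 3 infected
Step 2: +2 new -> 5 infected
Step 3: +3 new -> 8 infected
Step 4: +5 new -> 13 infected
Step 5: +5 new -> 18 infected
Step 6: +4 new -> 22 infected
Step 7: +3 new -> 25 infected
Step 8: +1 new -> 26 infected
Step 9: +1 new -> 27 infected
Step 10: +0 new -> 27 infected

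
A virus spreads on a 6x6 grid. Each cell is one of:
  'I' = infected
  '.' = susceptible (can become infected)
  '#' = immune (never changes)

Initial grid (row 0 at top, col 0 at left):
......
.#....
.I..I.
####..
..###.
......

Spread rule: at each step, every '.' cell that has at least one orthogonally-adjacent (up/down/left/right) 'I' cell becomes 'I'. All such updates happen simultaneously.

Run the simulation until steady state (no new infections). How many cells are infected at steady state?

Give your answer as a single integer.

Answer: 28

Derivation:
Step 0 (initial): 2 infected
Step 1: +6 new -> 8 infected
Step 2: +6 new -> 14 infected
Step 3: +5 new -> 19 infected
Step 4: +2 new -> 21 infected
Step 5: +1 new -> 22 infected
Step 6: +1 new -> 23 infected
Step 7: +1 new -> 24 infected
Step 8: +1 new -> 25 infected
Step 9: +2 new -> 27 infected
Step 10: +1 new -> 28 infected
Step 11: +0 new -> 28 infected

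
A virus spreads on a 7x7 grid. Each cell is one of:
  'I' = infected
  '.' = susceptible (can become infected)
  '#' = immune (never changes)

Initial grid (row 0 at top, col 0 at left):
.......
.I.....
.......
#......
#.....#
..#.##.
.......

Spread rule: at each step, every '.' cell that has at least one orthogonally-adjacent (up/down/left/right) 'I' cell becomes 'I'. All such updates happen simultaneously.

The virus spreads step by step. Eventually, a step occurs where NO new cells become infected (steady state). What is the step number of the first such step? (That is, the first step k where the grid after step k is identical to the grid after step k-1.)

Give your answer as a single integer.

Answer: 12

Derivation:
Step 0 (initial): 1 infected
Step 1: +4 new -> 5 infected
Step 2: +6 new -> 11 infected
Step 3: +5 new -> 16 infected
Step 4: +6 new -> 22 infected
Step 5: +7 new -> 29 infected
Step 6: +7 new -> 36 infected
Step 7: +3 new -> 39 infected
Step 8: +1 new -> 40 infected
Step 9: +1 new -> 41 infected
Step 10: +1 new -> 42 infected
Step 11: +1 new -> 43 infected
Step 12: +0 new -> 43 infected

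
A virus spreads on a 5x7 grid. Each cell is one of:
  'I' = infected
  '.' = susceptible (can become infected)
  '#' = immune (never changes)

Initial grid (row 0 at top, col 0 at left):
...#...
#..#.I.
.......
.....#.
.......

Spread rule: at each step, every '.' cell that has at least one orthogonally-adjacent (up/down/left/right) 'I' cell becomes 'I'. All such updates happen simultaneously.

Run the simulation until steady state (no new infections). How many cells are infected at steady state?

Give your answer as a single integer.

Answer: 31

Derivation:
Step 0 (initial): 1 infected
Step 1: +4 new -> 5 infected
Step 2: +4 new -> 9 infected
Step 3: +3 new -> 12 infected
Step 4: +4 new -> 16 infected
Step 5: +5 new -> 21 infected
Step 6: +5 new -> 26 infected
Step 7: +3 new -> 29 infected
Step 8: +2 new -> 31 infected
Step 9: +0 new -> 31 infected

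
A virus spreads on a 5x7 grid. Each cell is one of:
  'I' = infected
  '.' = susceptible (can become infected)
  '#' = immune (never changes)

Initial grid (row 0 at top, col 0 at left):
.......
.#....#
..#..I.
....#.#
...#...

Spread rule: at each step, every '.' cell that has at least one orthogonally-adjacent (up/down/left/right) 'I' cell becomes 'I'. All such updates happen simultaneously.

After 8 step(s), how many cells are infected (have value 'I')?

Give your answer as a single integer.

Answer: 29

Derivation:
Step 0 (initial): 1 infected
Step 1: +4 new -> 5 infected
Step 2: +4 new -> 9 infected
Step 3: +6 new -> 15 infected
Step 4: +3 new -> 18 infected
Step 5: +3 new -> 21 infected
Step 6: +4 new -> 25 infected
Step 7: +3 new -> 28 infected
Step 8: +1 new -> 29 infected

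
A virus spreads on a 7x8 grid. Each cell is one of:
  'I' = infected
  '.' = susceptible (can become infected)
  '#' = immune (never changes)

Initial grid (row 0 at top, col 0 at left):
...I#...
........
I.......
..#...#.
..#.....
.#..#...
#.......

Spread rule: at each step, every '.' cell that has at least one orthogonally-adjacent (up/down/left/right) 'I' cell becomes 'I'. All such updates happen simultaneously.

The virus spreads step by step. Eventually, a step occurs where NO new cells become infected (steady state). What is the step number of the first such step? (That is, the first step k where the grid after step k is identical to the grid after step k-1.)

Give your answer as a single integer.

Answer: 11

Derivation:
Step 0 (initial): 2 infected
Step 1: +5 new -> 7 infected
Step 2: +9 new -> 16 infected
Step 3: +5 new -> 21 infected
Step 4: +5 new -> 26 infected
Step 5: +6 new -> 32 infected
Step 6: +5 new -> 37 infected
Step 7: +5 new -> 42 infected
Step 8: +4 new -> 46 infected
Step 9: +2 new -> 48 infected
Step 10: +1 new -> 49 infected
Step 11: +0 new -> 49 infected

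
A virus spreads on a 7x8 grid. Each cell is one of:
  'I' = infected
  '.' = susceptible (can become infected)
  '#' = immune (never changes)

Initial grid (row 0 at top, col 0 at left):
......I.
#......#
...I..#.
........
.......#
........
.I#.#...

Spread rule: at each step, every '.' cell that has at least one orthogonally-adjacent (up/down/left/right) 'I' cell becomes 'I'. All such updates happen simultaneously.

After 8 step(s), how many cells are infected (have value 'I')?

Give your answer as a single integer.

Step 0 (initial): 3 infected
Step 1: +9 new -> 12 infected
Step 2: +13 new -> 25 infected
Step 3: +9 new -> 34 infected
Step 4: +6 new -> 40 infected
Step 5: +4 new -> 44 infected
Step 6: +3 new -> 47 infected
Step 7: +2 new -> 49 infected
Step 8: +1 new -> 50 infected

Answer: 50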